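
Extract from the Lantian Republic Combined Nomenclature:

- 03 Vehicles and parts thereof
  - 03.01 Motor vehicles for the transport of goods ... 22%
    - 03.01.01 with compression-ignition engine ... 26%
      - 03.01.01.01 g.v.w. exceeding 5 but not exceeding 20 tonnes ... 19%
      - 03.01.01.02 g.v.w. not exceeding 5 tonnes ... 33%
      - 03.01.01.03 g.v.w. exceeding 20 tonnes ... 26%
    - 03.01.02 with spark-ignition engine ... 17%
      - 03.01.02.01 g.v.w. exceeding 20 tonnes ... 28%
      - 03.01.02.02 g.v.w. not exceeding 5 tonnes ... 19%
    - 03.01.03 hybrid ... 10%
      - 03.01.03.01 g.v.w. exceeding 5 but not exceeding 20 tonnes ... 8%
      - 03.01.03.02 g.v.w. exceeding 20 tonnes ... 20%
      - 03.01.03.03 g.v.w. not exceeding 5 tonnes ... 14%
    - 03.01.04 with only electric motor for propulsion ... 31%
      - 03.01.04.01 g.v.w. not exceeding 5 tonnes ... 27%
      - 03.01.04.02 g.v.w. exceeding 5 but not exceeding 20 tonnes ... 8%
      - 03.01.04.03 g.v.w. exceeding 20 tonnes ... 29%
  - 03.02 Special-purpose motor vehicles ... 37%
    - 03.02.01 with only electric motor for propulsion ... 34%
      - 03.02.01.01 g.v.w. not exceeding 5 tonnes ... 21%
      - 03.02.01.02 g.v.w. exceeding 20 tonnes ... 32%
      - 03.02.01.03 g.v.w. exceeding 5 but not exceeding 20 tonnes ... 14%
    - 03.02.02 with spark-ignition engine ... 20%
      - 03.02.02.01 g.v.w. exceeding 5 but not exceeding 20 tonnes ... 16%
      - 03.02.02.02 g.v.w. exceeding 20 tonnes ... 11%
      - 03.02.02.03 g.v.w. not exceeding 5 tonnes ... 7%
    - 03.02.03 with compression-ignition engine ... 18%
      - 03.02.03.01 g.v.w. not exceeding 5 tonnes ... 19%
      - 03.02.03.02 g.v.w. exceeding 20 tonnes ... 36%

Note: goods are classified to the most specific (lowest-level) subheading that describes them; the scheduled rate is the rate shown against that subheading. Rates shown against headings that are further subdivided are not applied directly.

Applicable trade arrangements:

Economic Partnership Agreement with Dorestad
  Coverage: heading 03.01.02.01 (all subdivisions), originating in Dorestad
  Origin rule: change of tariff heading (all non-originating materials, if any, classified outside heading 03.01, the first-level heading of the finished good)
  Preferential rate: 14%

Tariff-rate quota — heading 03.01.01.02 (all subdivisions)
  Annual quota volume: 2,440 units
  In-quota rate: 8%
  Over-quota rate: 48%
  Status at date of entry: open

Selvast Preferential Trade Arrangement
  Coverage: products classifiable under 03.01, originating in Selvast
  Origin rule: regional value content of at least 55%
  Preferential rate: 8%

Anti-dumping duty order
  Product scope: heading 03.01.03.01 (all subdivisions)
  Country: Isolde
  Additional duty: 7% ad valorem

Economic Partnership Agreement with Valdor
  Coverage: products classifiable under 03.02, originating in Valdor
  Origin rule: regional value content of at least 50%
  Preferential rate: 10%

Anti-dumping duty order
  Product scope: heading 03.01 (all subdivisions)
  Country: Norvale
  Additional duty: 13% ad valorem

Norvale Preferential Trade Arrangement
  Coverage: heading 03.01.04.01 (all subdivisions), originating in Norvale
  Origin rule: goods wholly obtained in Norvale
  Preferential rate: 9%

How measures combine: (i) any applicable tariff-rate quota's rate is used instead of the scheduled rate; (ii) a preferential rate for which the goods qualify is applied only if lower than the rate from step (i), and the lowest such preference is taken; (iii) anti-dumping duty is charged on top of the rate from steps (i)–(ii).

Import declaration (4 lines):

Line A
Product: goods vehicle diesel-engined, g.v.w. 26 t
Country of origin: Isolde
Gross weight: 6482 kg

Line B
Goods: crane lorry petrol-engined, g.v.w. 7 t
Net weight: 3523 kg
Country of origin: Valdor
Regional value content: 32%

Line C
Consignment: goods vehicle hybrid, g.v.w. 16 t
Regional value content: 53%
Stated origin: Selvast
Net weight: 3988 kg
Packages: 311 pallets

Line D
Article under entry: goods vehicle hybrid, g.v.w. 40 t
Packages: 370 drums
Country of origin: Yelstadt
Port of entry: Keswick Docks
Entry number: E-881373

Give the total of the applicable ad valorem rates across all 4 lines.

Line A: goods vehicle → 03.01; diesel-engined → 03.01.01; g.v.w. 26 t → 03.01.01.03. Scheduled 26%. No special measure applies. → 26%.
Line B: crane lorry → 03.02; petrol-engined → 03.02.02; g.v.w. 7 t → 03.02.02.01. Scheduled 16%. Valdor agreement on 03.02: RVC < 50%. → 16%.
Line C: goods vehicle → 03.01; hybrid → 03.01.03; g.v.w. 16 t → 03.01.03.01. Scheduled 8%. Selvast agreement on 03.01: RVC < 55%. → 8%.
Line D: goods vehicle → 03.01; hybrid → 03.01.03; g.v.w. 40 t → 03.01.03.02. Scheduled 20%. No special measure applies. → 20%.
Sum: 26% + 16% + 8% + 20% = 70%.

70%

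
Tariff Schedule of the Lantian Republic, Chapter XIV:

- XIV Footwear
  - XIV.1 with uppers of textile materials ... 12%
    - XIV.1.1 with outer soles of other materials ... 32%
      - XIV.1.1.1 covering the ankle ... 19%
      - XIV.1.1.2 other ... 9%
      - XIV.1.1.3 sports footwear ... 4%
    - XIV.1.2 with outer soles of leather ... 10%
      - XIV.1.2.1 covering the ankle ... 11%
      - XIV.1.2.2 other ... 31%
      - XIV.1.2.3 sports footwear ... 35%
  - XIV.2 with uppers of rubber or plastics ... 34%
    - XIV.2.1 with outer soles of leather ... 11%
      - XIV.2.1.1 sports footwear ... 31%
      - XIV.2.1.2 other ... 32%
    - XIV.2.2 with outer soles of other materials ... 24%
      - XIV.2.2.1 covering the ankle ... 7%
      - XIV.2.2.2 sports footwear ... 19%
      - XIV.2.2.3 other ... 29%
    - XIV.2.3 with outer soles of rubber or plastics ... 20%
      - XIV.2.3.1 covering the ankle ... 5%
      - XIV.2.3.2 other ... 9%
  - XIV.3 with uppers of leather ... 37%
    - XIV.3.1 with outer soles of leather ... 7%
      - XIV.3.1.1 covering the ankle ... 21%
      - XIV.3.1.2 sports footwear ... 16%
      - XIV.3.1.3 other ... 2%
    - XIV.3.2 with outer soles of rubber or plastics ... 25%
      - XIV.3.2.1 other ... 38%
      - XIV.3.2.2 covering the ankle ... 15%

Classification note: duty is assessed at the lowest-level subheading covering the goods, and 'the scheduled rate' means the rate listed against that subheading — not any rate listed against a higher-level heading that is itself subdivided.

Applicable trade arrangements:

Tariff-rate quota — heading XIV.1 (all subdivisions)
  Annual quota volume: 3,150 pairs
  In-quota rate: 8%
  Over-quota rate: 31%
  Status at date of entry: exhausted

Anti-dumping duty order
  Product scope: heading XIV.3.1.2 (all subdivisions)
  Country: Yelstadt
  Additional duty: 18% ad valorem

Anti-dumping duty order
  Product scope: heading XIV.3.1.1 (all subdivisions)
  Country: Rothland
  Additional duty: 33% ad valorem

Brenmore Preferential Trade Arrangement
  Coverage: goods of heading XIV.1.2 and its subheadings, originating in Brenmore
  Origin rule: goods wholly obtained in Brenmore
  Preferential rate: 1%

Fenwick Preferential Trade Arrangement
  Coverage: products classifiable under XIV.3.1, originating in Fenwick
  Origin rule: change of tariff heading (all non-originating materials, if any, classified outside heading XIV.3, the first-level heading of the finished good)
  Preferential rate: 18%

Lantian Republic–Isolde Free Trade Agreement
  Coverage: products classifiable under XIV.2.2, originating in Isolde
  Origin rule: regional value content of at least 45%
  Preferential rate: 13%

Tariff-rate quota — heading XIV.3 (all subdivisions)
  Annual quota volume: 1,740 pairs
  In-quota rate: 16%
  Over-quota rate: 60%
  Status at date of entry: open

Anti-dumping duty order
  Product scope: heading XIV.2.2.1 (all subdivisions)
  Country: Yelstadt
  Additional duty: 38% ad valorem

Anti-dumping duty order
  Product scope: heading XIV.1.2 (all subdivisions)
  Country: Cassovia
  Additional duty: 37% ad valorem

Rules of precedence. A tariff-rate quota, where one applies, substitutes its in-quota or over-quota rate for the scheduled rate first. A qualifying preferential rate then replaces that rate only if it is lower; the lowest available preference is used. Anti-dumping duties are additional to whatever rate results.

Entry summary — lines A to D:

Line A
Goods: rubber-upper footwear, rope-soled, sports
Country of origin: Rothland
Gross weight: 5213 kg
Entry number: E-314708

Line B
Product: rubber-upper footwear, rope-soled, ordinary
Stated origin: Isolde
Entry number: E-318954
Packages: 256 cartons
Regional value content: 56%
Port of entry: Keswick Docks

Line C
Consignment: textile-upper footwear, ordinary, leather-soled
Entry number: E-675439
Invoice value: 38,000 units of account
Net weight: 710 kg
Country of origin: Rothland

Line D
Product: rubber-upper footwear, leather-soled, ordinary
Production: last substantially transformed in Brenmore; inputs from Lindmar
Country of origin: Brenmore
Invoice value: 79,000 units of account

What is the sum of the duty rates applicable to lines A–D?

95%

Line A: rubber-upper → XIV.2; rope-soled → XIV.2.2; sports → XIV.2.2.2. Scheduled 19%. No special measure applies. → 19%.
Line B: rubber-upper → XIV.2; rope-soled → XIV.2.2; ordinary → XIV.2.2.3. Scheduled 29%. Isolde agreement on XIV.2.2: RVC ≥ 45% → 13% available; preferential 13%. → 13%.
Line C: textile-upper → XIV.1; leather-soled → XIV.1.2; ordinary → XIV.1.2.2. Scheduled 31%. quota on XIV.1 exhausted → over-quota 31%. → 31%.
Line D: rubber-upper → XIV.2; leather-soled → XIV.2.1; ordinary → XIV.2.1.2. Scheduled 32%. Brenmore agreement on XIV.1.2: XIV.2.1.2 not covered. → 32%.
Sum: 19% + 13% + 31% + 32% = 95%.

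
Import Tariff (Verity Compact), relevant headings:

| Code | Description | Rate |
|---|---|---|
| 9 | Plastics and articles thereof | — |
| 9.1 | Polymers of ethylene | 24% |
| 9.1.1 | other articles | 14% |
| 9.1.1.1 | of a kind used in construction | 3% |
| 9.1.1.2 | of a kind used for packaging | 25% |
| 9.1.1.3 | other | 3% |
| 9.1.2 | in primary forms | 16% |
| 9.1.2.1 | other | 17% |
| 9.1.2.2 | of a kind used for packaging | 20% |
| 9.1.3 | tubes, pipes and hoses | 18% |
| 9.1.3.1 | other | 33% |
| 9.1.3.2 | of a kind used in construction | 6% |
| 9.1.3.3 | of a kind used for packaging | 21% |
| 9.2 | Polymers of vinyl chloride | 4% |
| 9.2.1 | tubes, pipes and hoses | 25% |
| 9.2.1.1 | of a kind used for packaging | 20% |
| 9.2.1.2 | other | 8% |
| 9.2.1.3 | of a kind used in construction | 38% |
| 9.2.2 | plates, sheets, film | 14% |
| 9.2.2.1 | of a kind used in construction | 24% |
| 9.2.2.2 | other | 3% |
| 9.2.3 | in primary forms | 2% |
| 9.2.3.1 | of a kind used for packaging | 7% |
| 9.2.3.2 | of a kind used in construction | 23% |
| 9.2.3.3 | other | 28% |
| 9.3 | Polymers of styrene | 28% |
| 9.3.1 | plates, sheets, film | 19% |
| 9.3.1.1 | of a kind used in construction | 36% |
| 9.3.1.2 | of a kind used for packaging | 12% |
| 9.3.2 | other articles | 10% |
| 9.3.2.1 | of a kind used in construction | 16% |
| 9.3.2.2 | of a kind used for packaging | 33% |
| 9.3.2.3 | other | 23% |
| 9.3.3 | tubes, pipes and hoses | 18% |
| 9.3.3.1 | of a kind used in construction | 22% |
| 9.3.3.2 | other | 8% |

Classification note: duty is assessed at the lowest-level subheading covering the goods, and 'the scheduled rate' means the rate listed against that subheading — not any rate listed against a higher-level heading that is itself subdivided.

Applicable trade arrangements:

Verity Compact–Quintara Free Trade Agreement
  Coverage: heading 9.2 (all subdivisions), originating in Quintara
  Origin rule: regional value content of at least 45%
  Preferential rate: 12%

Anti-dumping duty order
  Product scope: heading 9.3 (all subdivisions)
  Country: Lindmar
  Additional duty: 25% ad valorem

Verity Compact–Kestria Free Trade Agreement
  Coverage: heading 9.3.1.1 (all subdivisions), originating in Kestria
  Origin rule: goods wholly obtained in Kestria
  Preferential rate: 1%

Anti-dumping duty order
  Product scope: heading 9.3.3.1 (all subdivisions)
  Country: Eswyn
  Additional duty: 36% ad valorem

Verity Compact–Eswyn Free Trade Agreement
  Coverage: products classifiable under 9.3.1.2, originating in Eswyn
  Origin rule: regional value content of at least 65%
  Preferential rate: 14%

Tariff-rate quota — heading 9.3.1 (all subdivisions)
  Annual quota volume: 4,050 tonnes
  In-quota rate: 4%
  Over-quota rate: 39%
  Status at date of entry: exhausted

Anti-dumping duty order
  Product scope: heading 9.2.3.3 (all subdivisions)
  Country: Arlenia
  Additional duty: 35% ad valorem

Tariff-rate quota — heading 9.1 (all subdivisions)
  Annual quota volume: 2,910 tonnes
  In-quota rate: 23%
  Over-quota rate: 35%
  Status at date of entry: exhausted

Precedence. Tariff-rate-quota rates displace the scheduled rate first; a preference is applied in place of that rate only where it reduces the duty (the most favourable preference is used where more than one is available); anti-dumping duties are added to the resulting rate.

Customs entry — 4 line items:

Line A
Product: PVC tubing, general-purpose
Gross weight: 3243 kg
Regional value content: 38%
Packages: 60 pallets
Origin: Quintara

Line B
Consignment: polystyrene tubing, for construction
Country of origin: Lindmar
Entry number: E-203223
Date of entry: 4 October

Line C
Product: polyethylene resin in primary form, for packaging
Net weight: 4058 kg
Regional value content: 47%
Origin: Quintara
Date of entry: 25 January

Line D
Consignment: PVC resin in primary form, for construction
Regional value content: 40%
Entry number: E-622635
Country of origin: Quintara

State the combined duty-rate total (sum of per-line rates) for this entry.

113%

Line A: PVC → 9.2; tubing → 9.2.1; general-purpose → 9.2.1.2. Scheduled 8%. Quintara agreement on 9.2: RVC < 45%. → 8%.
Line B: polystyrene → 9.3; tubing → 9.3.3; for construction → 9.3.3.1. Scheduled 22%. anti-dumping (Lindmar, 9.3): +25%; total 22% + 25% = 47%. → 47%.
Line C: polyethylene → 9.1; resin in primary form → 9.1.2; for packaging → 9.1.2.2. Scheduled 20%. quota on 9.1 exhausted → over-quota 35%; Quintara agreement on 9.2: 9.1.2.2 not covered. → 35%.
Line D: PVC → 9.2; resin in primary form → 9.2.3; for construction → 9.2.3.2. Scheduled 23%. Quintara agreement on 9.2: RVC < 45%. → 23%.
Sum: 8% + 47% + 35% + 23% = 113%.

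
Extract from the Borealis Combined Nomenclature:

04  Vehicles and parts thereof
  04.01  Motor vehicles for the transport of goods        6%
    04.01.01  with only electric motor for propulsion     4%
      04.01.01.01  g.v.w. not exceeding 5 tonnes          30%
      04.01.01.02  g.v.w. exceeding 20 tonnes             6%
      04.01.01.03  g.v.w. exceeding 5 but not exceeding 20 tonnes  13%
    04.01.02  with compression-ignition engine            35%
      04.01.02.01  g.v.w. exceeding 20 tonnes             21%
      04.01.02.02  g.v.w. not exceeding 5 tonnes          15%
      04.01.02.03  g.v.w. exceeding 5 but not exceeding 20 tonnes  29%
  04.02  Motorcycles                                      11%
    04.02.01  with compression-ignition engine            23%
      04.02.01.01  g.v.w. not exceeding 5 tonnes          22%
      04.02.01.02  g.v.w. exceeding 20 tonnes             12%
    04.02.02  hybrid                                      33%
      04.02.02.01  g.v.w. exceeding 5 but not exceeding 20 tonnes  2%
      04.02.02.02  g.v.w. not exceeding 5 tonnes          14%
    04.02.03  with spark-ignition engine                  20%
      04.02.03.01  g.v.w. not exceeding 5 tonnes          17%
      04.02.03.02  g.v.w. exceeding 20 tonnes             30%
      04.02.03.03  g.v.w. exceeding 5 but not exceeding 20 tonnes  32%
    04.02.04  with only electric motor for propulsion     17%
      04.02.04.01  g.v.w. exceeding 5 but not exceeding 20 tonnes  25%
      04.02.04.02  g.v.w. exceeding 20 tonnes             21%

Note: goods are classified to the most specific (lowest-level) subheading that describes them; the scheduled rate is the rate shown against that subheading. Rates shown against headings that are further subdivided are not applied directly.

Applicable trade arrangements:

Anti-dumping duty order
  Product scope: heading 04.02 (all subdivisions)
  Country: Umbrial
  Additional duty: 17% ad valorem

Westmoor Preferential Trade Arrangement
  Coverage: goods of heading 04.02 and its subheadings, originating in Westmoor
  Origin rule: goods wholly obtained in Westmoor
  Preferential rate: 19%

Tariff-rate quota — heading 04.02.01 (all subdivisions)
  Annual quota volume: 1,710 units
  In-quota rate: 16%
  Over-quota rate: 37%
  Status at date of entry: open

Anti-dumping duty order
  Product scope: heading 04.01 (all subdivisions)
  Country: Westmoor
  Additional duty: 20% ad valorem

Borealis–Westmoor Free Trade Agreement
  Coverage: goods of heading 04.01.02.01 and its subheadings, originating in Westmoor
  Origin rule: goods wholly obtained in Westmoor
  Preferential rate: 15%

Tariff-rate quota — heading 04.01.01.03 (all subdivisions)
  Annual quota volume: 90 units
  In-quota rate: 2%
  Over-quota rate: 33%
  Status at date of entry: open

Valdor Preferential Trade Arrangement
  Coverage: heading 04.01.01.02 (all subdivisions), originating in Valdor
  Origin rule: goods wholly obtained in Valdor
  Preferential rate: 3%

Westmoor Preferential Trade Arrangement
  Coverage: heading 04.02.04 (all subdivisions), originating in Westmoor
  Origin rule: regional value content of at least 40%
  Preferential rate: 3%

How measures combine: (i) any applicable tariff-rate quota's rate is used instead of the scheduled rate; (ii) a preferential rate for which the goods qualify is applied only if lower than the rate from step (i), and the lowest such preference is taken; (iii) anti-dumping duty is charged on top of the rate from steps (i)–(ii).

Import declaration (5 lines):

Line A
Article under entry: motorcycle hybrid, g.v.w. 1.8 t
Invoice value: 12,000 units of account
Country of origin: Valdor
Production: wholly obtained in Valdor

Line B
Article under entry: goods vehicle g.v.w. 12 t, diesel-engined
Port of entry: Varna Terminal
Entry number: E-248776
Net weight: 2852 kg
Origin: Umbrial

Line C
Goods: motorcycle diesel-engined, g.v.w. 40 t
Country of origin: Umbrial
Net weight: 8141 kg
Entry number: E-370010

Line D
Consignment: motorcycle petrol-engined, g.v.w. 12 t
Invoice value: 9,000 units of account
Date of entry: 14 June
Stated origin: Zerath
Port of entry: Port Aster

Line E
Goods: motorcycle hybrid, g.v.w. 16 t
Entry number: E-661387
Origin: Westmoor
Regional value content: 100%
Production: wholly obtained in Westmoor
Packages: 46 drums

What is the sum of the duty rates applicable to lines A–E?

Line A: motorcycle → 04.02; hybrid → 04.02.02; g.v.w. 1.8 t → 04.02.02.02. Scheduled 14%. Valdor agreement on 04.01.01.02: 04.02.02.02 not covered. → 14%.
Line B: goods vehicle → 04.01; diesel-engined → 04.01.02; g.v.w. 12 t → 04.01.02.03. Scheduled 29%. No special measure applies. → 29%.
Line C: motorcycle → 04.02; diesel-engined → 04.02.01; g.v.w. 40 t → 04.02.01.02. Scheduled 12%. quota on 04.02.01 open → in-quota 16%; anti-dumping (Umbrial, 04.02): +17%; total 16% + 17% = 33%. → 33%.
Line D: motorcycle → 04.02; petrol-engined → 04.02.03; g.v.w. 12 t → 04.02.03.03. Scheduled 32%. No special measure applies. → 32%.
Line E: motorcycle → 04.02; hybrid → 04.02.02; g.v.w. 16 t → 04.02.02.01. Scheduled 2%. Westmoor agreement on 04.02: wholly obtained → 19% available; Westmoor agreement on 04.01.02.01: 04.02.02.01 not covered; Westmoor agreement on 04.02.04: 04.02.02.01 not covered; preference 19% not lower than 2% → no reduction. → 2%.
Sum: 14% + 29% + 33% + 32% + 2% = 110%.

110%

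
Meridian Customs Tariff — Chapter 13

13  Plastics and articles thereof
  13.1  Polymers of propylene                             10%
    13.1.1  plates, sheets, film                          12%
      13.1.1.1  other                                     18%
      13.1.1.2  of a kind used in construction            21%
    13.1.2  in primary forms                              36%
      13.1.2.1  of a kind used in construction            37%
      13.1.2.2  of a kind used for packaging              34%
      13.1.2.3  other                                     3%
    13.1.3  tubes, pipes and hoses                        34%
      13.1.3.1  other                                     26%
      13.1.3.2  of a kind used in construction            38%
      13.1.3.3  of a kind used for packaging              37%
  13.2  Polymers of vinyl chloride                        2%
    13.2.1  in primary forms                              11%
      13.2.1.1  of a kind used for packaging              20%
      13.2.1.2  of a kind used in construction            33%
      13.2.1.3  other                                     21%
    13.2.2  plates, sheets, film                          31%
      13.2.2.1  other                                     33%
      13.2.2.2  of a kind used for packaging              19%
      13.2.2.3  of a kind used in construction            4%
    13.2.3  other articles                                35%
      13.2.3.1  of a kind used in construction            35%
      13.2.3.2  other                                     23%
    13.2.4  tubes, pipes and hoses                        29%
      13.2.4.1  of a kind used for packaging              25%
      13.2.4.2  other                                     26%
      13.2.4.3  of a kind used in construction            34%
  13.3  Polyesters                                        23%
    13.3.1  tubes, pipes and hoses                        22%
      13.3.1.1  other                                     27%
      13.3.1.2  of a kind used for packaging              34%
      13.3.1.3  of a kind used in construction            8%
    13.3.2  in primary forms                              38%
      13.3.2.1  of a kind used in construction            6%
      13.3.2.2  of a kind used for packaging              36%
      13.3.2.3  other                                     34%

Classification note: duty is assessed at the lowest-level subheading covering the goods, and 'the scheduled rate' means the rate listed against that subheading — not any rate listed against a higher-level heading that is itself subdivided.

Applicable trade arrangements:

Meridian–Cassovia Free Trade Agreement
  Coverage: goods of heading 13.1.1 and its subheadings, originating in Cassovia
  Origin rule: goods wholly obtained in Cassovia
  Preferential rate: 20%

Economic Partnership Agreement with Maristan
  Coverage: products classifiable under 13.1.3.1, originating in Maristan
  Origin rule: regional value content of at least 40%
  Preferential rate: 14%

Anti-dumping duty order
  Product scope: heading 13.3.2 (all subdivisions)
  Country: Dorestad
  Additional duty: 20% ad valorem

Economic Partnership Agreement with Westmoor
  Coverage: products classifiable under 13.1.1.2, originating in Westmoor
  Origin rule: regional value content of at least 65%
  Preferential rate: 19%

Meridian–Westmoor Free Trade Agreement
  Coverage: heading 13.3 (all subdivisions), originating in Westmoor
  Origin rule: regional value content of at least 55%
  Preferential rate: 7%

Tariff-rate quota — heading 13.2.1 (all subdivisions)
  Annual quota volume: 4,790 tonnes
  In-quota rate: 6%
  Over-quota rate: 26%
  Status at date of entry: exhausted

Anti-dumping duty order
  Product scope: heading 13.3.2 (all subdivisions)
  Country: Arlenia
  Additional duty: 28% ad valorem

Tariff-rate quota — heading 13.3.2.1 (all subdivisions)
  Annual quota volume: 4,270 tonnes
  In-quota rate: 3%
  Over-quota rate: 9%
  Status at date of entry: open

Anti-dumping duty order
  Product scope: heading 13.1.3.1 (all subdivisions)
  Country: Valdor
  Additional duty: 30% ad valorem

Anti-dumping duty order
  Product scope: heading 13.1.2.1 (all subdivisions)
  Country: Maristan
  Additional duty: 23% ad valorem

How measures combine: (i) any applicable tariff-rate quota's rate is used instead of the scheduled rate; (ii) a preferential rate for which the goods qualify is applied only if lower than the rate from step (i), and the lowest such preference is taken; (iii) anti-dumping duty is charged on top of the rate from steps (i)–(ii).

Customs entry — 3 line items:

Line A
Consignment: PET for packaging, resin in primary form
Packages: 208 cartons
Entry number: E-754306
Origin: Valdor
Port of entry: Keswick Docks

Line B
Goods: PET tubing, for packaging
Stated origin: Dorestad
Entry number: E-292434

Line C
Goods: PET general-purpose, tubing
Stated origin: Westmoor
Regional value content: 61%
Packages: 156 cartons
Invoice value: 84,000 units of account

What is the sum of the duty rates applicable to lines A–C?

77%

Line A: PET → 13.3; resin in primary form → 13.3.2; for packaging → 13.3.2.2. Scheduled 36%. No special measure applies. → 36%.
Line B: PET → 13.3; tubing → 13.3.1; for packaging → 13.3.1.2. Scheduled 34%. No special measure applies. → 34%.
Line C: PET → 13.3; tubing → 13.3.1; general-purpose → 13.3.1.1. Scheduled 27%. Westmoor agreement on 13.1.1.2: 13.3.1.1 not covered; Westmoor agreement on 13.3: RVC ≥ 55% → 7% available; preferential 7%. → 7%.
Sum: 36% + 34% + 7% = 77%.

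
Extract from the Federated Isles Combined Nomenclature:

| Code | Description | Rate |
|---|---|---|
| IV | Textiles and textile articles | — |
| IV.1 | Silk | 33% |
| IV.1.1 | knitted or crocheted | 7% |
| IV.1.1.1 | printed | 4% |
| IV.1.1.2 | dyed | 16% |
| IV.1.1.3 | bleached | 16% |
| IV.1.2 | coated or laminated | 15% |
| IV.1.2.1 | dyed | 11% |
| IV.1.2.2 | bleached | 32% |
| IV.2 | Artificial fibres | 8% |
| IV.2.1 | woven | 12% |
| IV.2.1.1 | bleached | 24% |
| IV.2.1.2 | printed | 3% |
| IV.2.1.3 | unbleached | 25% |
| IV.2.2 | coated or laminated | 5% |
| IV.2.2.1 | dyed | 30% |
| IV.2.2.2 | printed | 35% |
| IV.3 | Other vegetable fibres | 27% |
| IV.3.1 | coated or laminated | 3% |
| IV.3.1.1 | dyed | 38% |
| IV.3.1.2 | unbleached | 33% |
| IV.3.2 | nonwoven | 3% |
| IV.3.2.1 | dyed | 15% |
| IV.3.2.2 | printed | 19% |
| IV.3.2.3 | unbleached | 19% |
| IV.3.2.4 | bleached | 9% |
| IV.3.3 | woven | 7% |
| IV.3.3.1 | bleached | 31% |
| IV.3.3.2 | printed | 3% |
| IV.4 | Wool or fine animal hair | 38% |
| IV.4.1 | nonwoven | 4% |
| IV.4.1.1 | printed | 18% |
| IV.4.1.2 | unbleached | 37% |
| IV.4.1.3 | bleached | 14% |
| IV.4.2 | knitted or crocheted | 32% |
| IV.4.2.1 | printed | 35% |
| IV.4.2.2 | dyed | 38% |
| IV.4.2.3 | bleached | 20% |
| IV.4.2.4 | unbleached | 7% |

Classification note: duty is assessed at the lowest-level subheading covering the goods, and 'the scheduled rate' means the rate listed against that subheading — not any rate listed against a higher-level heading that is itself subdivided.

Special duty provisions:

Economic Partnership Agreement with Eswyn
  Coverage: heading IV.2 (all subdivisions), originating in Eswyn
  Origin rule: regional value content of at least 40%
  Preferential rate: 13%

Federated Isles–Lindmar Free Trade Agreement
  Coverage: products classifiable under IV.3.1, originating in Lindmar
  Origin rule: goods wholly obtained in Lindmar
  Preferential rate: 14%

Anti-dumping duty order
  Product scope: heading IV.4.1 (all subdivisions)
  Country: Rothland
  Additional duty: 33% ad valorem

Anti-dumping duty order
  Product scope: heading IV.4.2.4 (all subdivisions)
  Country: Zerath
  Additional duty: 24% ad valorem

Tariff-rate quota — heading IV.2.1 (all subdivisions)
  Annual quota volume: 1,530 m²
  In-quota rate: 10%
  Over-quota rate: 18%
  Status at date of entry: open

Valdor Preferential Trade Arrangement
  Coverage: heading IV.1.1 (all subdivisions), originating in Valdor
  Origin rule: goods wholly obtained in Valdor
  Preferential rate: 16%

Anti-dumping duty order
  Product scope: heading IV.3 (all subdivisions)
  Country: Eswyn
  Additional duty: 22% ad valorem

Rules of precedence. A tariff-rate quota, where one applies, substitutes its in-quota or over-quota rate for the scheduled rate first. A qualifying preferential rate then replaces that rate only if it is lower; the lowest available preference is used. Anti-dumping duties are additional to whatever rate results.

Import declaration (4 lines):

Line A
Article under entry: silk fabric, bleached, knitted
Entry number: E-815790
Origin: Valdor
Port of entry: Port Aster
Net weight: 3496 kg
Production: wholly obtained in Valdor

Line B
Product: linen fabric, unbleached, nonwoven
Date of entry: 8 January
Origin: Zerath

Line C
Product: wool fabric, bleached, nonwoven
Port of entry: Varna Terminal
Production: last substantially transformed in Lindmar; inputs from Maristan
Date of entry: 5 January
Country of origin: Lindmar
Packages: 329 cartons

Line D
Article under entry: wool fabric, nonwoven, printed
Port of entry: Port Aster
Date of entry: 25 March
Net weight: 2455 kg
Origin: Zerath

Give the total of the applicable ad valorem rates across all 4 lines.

Line A: silk → IV.1; knitted → IV.1.1; bleached → IV.1.1.3. Scheduled 16%. Valdor agreement on IV.1.1: wholly obtained → 16% available; preference 16% not lower than 16% → no reduction. → 16%.
Line B: linen → IV.3; nonwoven → IV.3.2; unbleached → IV.3.2.3. Scheduled 19%. No special measure applies. → 19%.
Line C: wool → IV.4; nonwoven → IV.4.1; bleached → IV.4.1.3. Scheduled 14%. Lindmar agreement on IV.3.1: IV.4.1.3 not covered. → 14%.
Line D: wool → IV.4; nonwoven → IV.4.1; printed → IV.4.1.1. Scheduled 18%. No special measure applies. → 18%.
Sum: 16% + 19% + 14% + 18% = 67%.

67%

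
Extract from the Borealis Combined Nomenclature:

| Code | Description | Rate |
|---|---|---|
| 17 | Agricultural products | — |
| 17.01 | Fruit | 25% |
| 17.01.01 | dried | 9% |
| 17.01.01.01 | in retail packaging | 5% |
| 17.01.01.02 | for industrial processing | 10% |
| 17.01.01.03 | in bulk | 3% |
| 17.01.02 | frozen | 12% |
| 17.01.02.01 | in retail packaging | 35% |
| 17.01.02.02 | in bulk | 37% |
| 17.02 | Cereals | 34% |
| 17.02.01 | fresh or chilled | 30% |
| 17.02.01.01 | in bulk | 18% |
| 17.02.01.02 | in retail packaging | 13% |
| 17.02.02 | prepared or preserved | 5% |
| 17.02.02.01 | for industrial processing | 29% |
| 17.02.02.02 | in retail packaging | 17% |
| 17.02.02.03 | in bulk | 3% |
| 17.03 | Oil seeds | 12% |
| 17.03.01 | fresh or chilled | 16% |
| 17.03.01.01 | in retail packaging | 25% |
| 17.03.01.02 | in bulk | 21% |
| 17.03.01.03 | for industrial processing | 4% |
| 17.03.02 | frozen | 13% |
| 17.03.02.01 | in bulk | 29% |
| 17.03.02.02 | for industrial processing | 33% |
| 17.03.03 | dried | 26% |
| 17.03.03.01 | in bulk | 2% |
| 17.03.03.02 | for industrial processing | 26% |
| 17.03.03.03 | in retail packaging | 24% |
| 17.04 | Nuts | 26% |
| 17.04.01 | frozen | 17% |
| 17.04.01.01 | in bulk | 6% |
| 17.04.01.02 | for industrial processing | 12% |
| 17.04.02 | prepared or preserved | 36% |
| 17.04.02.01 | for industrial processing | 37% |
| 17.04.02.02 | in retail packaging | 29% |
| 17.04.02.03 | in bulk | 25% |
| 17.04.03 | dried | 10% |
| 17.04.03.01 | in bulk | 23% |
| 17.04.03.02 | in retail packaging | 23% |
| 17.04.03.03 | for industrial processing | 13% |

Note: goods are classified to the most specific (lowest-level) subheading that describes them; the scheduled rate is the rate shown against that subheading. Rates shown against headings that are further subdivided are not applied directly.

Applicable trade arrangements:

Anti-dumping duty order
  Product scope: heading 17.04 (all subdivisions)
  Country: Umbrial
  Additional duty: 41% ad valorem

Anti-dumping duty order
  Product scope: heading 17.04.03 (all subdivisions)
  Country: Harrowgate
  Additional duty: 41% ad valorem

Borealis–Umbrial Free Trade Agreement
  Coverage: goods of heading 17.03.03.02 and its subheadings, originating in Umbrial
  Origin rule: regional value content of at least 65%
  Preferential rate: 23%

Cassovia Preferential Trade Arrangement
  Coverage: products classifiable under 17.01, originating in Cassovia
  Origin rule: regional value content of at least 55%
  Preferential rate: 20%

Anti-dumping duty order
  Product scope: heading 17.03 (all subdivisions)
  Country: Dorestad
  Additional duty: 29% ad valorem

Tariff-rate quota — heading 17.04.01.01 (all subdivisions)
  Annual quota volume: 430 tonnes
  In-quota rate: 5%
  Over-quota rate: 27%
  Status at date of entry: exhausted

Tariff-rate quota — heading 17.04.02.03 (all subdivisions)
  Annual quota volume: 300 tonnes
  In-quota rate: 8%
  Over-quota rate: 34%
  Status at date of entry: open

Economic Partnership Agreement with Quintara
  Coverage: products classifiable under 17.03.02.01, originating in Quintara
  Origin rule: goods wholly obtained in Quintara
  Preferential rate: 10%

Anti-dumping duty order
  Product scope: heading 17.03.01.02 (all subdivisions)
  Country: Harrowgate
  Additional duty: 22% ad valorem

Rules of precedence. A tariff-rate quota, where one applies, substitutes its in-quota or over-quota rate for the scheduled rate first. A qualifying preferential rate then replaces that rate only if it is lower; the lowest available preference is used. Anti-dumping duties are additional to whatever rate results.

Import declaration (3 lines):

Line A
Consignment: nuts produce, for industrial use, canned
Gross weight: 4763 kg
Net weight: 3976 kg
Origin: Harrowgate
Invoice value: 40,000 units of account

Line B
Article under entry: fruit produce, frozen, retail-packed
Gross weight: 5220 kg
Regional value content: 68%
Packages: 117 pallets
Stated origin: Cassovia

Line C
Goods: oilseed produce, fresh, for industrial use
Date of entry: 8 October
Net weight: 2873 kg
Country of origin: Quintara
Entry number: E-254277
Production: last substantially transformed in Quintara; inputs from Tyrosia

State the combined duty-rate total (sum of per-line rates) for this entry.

Line A: nuts → 17.04; canned → 17.04.02; for industrial use → 17.04.02.01. Scheduled 37%. No special measure applies. → 37%.
Line B: fruit → 17.01; frozen → 17.01.02; retail-packed → 17.01.02.01. Scheduled 35%. Cassovia agreement on 17.01: RVC ≥ 55% → 20% available; preferential 20%. → 20%.
Line C: oilseed → 17.03; fresh → 17.03.01; for industrial use → 17.03.01.03. Scheduled 4%. Quintara agreement on 17.03.02.01: 17.03.01.03 not covered. → 4%.
Sum: 37% + 20% + 4% = 61%.

61%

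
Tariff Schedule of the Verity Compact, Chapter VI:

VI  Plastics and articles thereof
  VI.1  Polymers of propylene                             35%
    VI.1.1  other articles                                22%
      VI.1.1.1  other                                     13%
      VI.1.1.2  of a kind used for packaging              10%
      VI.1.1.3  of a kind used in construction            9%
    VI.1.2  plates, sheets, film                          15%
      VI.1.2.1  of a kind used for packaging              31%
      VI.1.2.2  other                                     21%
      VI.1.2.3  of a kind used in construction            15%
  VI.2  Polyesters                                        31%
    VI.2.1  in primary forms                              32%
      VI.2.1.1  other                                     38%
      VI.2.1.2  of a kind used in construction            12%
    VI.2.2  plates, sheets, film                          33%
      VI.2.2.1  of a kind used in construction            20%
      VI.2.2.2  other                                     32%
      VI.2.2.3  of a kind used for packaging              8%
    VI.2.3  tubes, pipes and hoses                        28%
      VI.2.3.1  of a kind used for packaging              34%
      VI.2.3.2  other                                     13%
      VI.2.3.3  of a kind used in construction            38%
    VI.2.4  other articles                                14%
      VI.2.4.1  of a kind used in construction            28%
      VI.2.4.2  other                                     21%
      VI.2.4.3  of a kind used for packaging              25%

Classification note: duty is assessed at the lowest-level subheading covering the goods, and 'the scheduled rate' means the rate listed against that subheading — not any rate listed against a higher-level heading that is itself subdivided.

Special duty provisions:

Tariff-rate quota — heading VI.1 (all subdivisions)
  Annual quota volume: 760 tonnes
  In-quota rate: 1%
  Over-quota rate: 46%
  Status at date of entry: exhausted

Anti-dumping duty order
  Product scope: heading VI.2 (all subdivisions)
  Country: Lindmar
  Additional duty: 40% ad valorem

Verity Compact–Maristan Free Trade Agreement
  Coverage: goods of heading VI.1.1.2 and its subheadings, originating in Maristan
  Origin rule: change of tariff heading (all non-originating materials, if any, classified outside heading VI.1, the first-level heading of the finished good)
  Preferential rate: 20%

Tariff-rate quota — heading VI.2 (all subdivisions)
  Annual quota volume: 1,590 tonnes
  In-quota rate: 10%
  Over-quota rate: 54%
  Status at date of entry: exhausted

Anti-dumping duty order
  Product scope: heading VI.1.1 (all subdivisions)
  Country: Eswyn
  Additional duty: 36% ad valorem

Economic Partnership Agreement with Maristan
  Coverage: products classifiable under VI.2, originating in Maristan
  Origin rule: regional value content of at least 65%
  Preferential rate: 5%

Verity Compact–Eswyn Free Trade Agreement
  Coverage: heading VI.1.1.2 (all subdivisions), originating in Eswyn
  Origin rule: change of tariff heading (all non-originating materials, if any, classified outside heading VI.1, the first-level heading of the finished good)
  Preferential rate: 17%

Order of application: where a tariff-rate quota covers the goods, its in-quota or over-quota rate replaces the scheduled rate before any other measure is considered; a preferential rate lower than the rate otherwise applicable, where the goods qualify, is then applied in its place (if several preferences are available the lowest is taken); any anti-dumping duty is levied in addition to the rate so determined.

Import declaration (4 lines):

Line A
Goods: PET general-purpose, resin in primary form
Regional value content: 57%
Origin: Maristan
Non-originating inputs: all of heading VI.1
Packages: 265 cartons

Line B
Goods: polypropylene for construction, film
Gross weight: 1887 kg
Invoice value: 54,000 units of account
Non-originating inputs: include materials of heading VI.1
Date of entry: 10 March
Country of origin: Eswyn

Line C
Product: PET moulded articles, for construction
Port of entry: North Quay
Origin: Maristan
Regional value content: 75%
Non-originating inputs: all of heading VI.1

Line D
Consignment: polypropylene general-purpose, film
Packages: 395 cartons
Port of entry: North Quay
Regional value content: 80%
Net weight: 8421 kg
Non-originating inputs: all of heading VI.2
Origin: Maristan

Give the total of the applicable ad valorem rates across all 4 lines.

Line A: PET → VI.2; resin in primary form → VI.2.1; general-purpose → VI.2.1.1. Scheduled 38%. quota on VI.2 exhausted → over-quota 54%; Maristan agreement on VI.1.1.2: VI.2.1.1 not covered; Maristan agreement on VI.2: RVC < 65%. → 54%.
Line B: polypropylene → VI.1; film → VI.1.2; for construction → VI.1.2.3. Scheduled 15%. quota on VI.1 exhausted → over-quota 46%; Eswyn agreement on VI.1.1.2: VI.1.2.3 not covered. → 46%.
Line C: PET → VI.2; moulded articles → VI.2.4; for construction → VI.2.4.1. Scheduled 28%. quota on VI.2 exhausted → over-quota 54%; Maristan agreement on VI.1.1.2: VI.2.4.1 not covered; Maristan agreement on VI.2: RVC ≥ 65% → 5% available; preferential 5%. → 5%.
Line D: polypropylene → VI.1; film → VI.1.2; general-purpose → VI.1.2.2. Scheduled 21%. quota on VI.1 exhausted → over-quota 46%; Maristan agreement on VI.1.1.2: VI.1.2.2 not covered; Maristan agreement on VI.2: VI.1.2.2 not covered. → 46%.
Sum: 54% + 46% + 5% + 46% = 151%.

151%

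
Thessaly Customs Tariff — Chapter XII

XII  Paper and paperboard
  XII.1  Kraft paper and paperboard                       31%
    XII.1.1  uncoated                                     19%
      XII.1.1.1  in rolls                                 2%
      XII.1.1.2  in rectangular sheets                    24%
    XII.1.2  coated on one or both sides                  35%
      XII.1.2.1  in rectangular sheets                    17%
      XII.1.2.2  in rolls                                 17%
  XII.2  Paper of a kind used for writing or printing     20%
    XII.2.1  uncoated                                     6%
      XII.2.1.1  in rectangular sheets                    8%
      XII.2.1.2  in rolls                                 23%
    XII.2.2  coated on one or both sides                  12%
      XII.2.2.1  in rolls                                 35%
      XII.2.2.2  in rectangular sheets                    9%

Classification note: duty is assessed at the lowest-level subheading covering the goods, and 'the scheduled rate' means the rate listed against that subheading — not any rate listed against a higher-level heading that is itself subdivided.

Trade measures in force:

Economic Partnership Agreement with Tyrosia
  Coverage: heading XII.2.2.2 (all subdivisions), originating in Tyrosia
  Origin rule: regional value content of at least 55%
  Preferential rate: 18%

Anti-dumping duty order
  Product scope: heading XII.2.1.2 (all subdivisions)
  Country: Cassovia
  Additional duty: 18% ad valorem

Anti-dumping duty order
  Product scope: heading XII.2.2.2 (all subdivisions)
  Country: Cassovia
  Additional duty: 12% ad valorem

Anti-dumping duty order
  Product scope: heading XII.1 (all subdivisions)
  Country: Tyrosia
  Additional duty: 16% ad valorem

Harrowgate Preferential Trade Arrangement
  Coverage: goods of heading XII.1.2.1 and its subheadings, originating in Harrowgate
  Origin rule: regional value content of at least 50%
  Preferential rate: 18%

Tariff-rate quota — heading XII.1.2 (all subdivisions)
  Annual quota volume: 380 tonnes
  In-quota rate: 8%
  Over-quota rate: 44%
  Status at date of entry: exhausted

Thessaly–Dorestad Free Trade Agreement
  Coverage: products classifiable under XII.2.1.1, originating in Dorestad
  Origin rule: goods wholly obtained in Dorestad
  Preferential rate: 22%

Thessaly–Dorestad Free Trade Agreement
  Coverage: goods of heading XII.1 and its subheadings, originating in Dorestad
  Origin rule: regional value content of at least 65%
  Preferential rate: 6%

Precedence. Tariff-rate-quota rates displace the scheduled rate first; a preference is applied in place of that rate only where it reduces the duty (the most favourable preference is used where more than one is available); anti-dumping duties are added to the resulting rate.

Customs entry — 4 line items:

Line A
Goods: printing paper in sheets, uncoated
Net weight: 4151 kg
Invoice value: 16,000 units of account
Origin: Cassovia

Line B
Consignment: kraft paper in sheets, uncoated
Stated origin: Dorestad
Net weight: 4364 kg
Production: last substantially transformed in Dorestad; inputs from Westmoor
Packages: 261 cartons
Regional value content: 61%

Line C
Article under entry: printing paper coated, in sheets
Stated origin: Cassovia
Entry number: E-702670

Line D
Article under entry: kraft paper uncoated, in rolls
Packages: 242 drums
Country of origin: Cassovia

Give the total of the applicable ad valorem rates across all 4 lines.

Line A: printing paper → XII.2; uncoated → XII.2.1; in sheets → XII.2.1.1. Scheduled 8%. No special measure applies. → 8%.
Line B: kraft paper → XII.1; uncoated → XII.1.1; in sheets → XII.1.1.2. Scheduled 24%. Dorestad agreement on XII.2.1.1: XII.1.1.2 not covered; Dorestad agreement on XII.1: RVC < 65%. → 24%.
Line C: printing paper → XII.2; coated → XII.2.2; in sheets → XII.2.2.2. Scheduled 9%. anti-dumping (Cassovia, XII.2.2.2): +12%; total 9% + 12% = 21%. → 21%.
Line D: kraft paper → XII.1; uncoated → XII.1.1; in rolls → XII.1.1.1. Scheduled 2%. No special measure applies. → 2%.
Sum: 8% + 24% + 21% + 2% = 55%.

55%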